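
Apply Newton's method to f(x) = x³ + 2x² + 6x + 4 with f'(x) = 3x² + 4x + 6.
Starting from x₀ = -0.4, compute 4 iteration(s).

f(x) = x³ + 2x² + 6x + 4
f'(x) = 3x² + 4x + 6
x₀ = -0.4

Newton-Raphson formula: x_{n+1} = x_n - f(x_n)/f'(x_n)

Iteration 1:
  f(-0.400000) = 1.856000
  f'(-0.400000) = 4.880000
  x_1 = -0.400000 - 1.856000/4.880000 = -0.780328
Iteration 2:
  f(-0.780328) = 0.060705
  f'(-0.780328) = 4.705423
  x_2 = -0.780328 - 0.060705/4.705423 = -0.793229
Iteration 3:
  f(-0.793229) = -0.000059
  f'(-0.793229) = 4.714721
  x_3 = -0.793229 - (-0.000059)/4.714721 = -0.793217
Iteration 4:
  f(-0.793217) = 0.000000
  f'(-0.793217) = 4.714711
  x_4 = -0.793217 - 0.000000/4.714711 = -0.793217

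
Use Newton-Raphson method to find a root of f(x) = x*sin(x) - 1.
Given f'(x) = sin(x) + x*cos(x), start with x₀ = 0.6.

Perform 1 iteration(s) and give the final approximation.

f(x) = x*sin(x) - 1
f'(x) = sin(x) + x*cos(x)
x₀ = 0.6

Newton-Raphson formula: x_{n+1} = x_n - f(x_n)/f'(x_n)

Iteration 1:
  f(0.600000) = -0.661215
  f'(0.600000) = 1.059844
  x_1 = 0.600000 - (-0.661215)/1.059844 = 1.223879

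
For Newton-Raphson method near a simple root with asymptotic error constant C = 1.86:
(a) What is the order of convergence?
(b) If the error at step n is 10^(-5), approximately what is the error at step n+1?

(a) Newton-Raphson has quadratic (order 2) convergence near simple roots.
    This means |e_{n+1}| ≈ C|e_n|².

(b) With |e_n| = 10^(-5) and C = 1.86:
    |e_{n+1}| ≈ 1.86 × (10^(-5))² = 1.86 × 10^(-10)

(a) 2 (quadratic); (b) |e_{n+1}| ≈ 1.860e-10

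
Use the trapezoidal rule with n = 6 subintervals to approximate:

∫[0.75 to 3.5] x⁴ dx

f(x) = x⁴
a = 0.75, b = 3.5, n = 6
h = (b - a)/n = 0.458333

Trapezoidal rule: (h/2)[f(x₀) + 2f(x₁) + 2f(x₂) + ... + f(xₙ)]

x_0 = 0.7500, f(x_0) = 0.316406, coefficient = 1
x_1 = 1.2083, f(x_1) = 2.131803, coefficient = 2
x_2 = 1.6667, f(x_2) = 7.716049, coefficient = 2
x_3 = 2.1250, f(x_3) = 20.390869, coefficient = 2
x_4 = 2.5833, f(x_4) = 44.537085, coefficient = 2
x_5 = 3.0417, f(x_5) = 85.594621, coefficient = 2
x_6 = 3.5000, f(x_6) = 150.062500, coefficient = 1

I ≈ (0.458333/2) × 471.119762 = 107.964945
Exact value: 104.996289
Error: 2.968656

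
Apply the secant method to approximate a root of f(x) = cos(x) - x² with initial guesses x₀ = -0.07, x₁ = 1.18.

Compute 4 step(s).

f(x) = cos(x) - x²
x₀ = -0.07, x₁ = 1.18

Secant formula: x_{n+1} = x_n - f(x_n)(x_n - x_{n-1})/(f(x_n) - f(x_{n-1}))

Iteration 1:
  f(-0.070000) = 0.992651
  f(1.180000) = -1.011475
  x_2 = 1.180000 - (-1.011475)×(1.180000 - (-0.070000))/(-1.011475 - 0.992651)
       = 0.549130
Iteration 2:
  f(1.180000) = -1.011475
  f(0.549130) = 0.551436
  x_3 = 0.549130 - 0.551436×(0.549130 - 1.180000)/(0.551436 - (-1.011475))
       = 0.771717
Iteration 3:
  f(0.549130) = 0.551436
  f(0.771717) = 0.121167
  x_4 = 0.771717 - 0.121167×(0.771717 - 0.549130)/(0.121167 - 0.551436)
       = 0.834399
Iteration 4:
  f(0.771717) = 0.121167
  f(0.834399) = -0.024600
  x_5 = 0.834399 - (-0.024600)×(0.834399 - 0.771717)/(-0.024600 - 0.121167)
       = 0.823821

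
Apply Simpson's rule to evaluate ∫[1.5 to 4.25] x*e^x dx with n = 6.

f(x) = x*e^x
a = 1.5, b = 4.25, n = 6
h = (b - a)/n = 0.458333

Simpson's rule: (h/3)[f(x₀) + 4f(x₁) + 2f(x₂) + ... + f(xₙ)]

x_0 = 1.5000, f(x_0) = 6.722534, coefficient = 1
x_1 = 1.9583, f(x_1) = 13.879697, coefficient = 4
x_2 = 2.4167, f(x_2) = 27.087053, coefficient = 2
x_3 = 2.8750, f(x_3) = 50.960594, coefficient = 4
x_4 = 3.3333, f(x_4) = 93.438750, coefficient = 2
x_5 = 3.7917, f(x_5) = 168.085427, coefficient = 4
x_6 = 4.2500, f(x_6) = 297.948002, coefficient = 1

I ≈ (0.458333/3) × 1477.425012 = 225.717710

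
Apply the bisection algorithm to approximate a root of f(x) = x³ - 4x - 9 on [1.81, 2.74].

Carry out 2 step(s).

f(x) = x³ - 4x - 9
Initial interval: [1.81, 2.74]

Iteration 1:
  c_1 = (1.810000 + 2.740000)/2 = 2.275000
  f(c_1) = f(2.275000) = -6.325453
  f(a) × f(c) ≥ 0, new interval: [2.275000, 2.740000]
Iteration 2:
  c_2 = (2.275000 + 2.740000)/2 = 2.507500
  f(c_2) = f(2.507500) = -3.263953
  f(a) × f(c) ≥ 0, new interval: [2.507500, 2.740000]

After 2 iteration(s), the approximation is c_2 = 2.507500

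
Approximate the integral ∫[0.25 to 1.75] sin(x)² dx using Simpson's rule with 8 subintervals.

f(x) = sin(x)²
a = 0.25, b = 1.75, n = 8
h = (b - a)/n = 0.187500

Simpson's rule: (h/3)[f(x₀) + 4f(x₁) + 2f(x₂) + ... + f(xₙ)]

x_0 = 0.2500, f(x_0) = 0.061209, coefficient = 1
x_1 = 0.4375, f(x_1) = 0.179502, coefficient = 4
x_2 = 0.6250, f(x_2) = 0.342339, coefficient = 2
x_3 = 0.8125, f(x_3) = 0.527089, coefficient = 4
x_4 = 1.0000, f(x_4) = 0.708073, coefficient = 2
x_5 = 1.1875, f(x_5) = 0.860139, coefficient = 4
x_6 = 1.3750, f(x_6) = 0.962151, coefficient = 2
x_7 = 1.5625, f(x_7) = 0.999931, coefficient = 4
x_8 = 1.7500, f(x_8) = 0.968228, coefficient = 1

I ≈ (0.187500/3) × 15.321206 = 0.957575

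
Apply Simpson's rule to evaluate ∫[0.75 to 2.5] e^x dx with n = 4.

f(x) = e^x
a = 0.75, b = 2.5, n = 4
h = (b - a)/n = 0.437500

Simpson's rule: (h/3)[f(x₀) + 4f(x₁) + 2f(x₂) + ... + f(xₙ)]

x_0 = 0.7500, f(x_0) = 2.117000, coefficient = 1
x_1 = 1.1875, f(x_1) = 3.278874, coefficient = 4
x_2 = 1.6250, f(x_2) = 5.078419, coefficient = 2
x_3 = 2.0625, f(x_3) = 7.865609, coefficient = 4
x_4 = 2.5000, f(x_4) = 12.182494, coefficient = 1

I ≈ (0.437500/3) × 69.034264 = 10.067497
Exact value: 10.065494
Error: 0.002003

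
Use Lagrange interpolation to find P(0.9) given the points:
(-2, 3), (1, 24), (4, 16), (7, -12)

Lagrange interpolation formula:
P(x) = Σ yᵢ × Lᵢ(x)
where Lᵢ(x) = Π_{j≠i} (x - xⱼ)/(xᵢ - xⱼ)

L_0(0.9) = (0.9 - 1)/(-2 - 1) × (0.9 - 4)/(-2 - 4) × (0.9 - 7)/(-2 - 7) = 0.011673
L_1(0.9) = (0.9 - (-2))/(1 - (-2)) × (0.9 - 4)/(1 - 4) × (0.9 - 7)/(1 - 7) = 1.015537
L_2(0.9) = (0.9 - (-2))/(4 - (-2)) × (0.9 - 1)/(4 - 1) × (0.9 - 7)/(4 - 7) = -0.032759
L_3(0.9) = (0.9 - (-2))/(7 - (-2)) × (0.9 - 1)/(7 - 1) × (0.9 - 4)/(7 - 4) = 0.005549

P(0.9) = 3×L_0(0.9) + 24×L_1(0.9) + 16×L_2(0.9) + (-12)×L_3(0.9)
P(0.9) = 23.817167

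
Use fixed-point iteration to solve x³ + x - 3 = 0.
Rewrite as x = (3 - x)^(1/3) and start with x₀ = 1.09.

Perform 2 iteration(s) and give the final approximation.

Equation: x³ + x - 3 = 0
Fixed-point form: x = (3 - x)^(1/3)
x₀ = 1.09

x_1 = g(1.090000) = 1.240731
x_2 = g(1.240731) = 1.207195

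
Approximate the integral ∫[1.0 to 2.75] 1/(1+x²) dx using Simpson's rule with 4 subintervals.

f(x) = 1/(1+x²)
a = 1.0, b = 2.75, n = 4
h = (b - a)/n = 0.437500

Simpson's rule: (h/3)[f(x₀) + 4f(x₁) + 2f(x₂) + ... + f(xₙ)]

x_0 = 1.0000, f(x_0) = 0.500000, coefficient = 1
x_1 = 1.4375, f(x_1) = 0.326115, coefficient = 4
x_2 = 1.8750, f(x_2) = 0.221453, coefficient = 2
x_3 = 2.3125, f(x_3) = 0.157538, coefficient = 4
x_4 = 2.7500, f(x_4) = 0.116788, coefficient = 1

I ≈ (0.437500/3) × 2.994307 = 0.436670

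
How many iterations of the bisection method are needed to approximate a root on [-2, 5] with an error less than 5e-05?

We need (b-a)/2^n ≤ 5e-05
(5 - (-2))/2^n ≤ 5e-05
7/2^n ≤ 5e-05
2^n ≥ 140000
n ≥ log₂(140000) = 17.10
n ≥ 18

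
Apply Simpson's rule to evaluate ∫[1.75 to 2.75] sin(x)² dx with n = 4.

f(x) = sin(x)²
a = 1.75, b = 2.75, n = 4
h = (b - a)/n = 0.250000

Simpson's rule: (h/3)[f(x₀) + 4f(x₁) + 2f(x₂) + ... + f(xₙ)]

x_0 = 1.7500, f(x_0) = 0.968228, coefficient = 1
x_1 = 2.0000, f(x_1) = 0.826822, coefficient = 4
x_2 = 2.2500, f(x_2) = 0.605398, coefficient = 2
x_3 = 2.5000, f(x_3) = 0.358169, coefficient = 4
x_4 = 2.7500, f(x_4) = 0.145665, coefficient = 1

I ≈ (0.250000/3) × 7.064652 = 0.588721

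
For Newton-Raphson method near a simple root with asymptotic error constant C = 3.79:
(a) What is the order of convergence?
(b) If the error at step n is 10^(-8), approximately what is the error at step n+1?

(a) Newton-Raphson has quadratic (order 2) convergence near simple roots.
    This means |e_{n+1}| ≈ C|e_n|².

(b) With |e_n| = 10^(-8) and C = 3.79:
    |e_{n+1}| ≈ 3.79 × (10^(-8))² = 3.79 × 10^(-16)

(a) 2 (quadratic); (b) |e_{n+1}| ≈ 3.790e-16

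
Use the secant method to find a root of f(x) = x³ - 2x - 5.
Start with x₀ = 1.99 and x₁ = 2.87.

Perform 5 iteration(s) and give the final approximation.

f(x) = x³ - 2x - 5
x₀ = 1.99, x₁ = 2.87

Secant formula: x_{n+1} = x_n - f(x_n)(x_n - x_{n-1})/(f(x_n) - f(x_{n-1}))

Iteration 1:
  f(1.990000) = -1.099401
  f(2.870000) = 12.899903
  x_2 = 2.870000 - 12.899903×(2.870000 - 1.990000)/(12.899903 - (-1.099401))
       = 2.059109
Iteration 2:
  f(2.870000) = 12.899903
  f(2.059109) = -0.387744
  x_3 = 2.059109 - (-0.387744)×(2.059109 - 2.870000)/(-0.387744 - 12.899903)
       = 2.082771
Iteration 3:
  f(2.059109) = -0.387744
  f(2.082771) = -0.130616
  x_4 = 2.082771 - (-0.130616)×(2.082771 - 2.059109)/(-0.130616 - (-0.387744))
       = 2.094791
Iteration 4:
  f(2.082771) = -0.130616
  f(2.094791) = 0.002675
  x_5 = 2.094791 - 0.002675×(2.094791 - 2.082771)/(0.002675 - (-0.130616))
       = 2.094550
Iteration 5:
  f(2.094791) = 0.002675
  f(2.094550) = -0.000018
  x_6 = 2.094550 - (-0.000018)×(2.094550 - 2.094791)/(-0.000018 - 0.002675)
       = 2.094551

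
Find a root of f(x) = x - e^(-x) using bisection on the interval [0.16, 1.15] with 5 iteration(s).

f(x) = x - e^(-x)
Initial interval: [0.16, 1.15]

Iteration 1:
  c_1 = (0.160000 + 1.150000)/2 = 0.655000
  f(c_1) = f(0.655000) = 0.135558
  f(a) × f(c) < 0, new interval: [0.160000, 0.655000]
Iteration 2:
  c_2 = (0.160000 + 0.655000)/2 = 0.407500
  f(c_2) = f(0.407500) = -0.257811
  f(a) × f(c) ≥ 0, new interval: [0.407500, 0.655000]
Iteration 3:
  c_3 = (0.407500 + 0.655000)/2 = 0.531250
  f(c_3) = f(0.531250) = -0.056620
  f(a) × f(c) ≥ 0, new interval: [0.531250, 0.655000]
Iteration 4:
  c_4 = (0.531250 + 0.655000)/2 = 0.593125
  f(c_4) = f(0.593125) = 0.040527
  f(a) × f(c) < 0, new interval: [0.531250, 0.593125]
Iteration 5:
  c_5 = (0.531250 + 0.593125)/2 = 0.562187
  f(c_5) = f(0.562187) = -0.007773
  f(a) × f(c) ≥ 0, new interval: [0.562187, 0.593125]

After 5 iteration(s), the approximation is c_5 = 0.562187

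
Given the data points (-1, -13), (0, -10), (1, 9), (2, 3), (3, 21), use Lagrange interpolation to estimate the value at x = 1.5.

Lagrange interpolation formula:
P(x) = Σ yᵢ × Lᵢ(x)
where Lᵢ(x) = Π_{j≠i} (x - xⱼ)/(xᵢ - xⱼ)

L_0(1.5) = (1.5 - 0)/(-1 - 0) × (1.5 - 1)/(-1 - 1) × (1.5 - 2)/(-1 - 2) × (1.5 - 3)/(-1 - 3) = 0.023438
L_1(1.5) = (1.5 - (-1))/(0 - (-1)) × (1.5 - 1)/(0 - 1) × (1.5 - 2)/(0 - 2) × (1.5 - 3)/(0 - 3) = -0.156250
L_2(1.5) = (1.5 - (-1))/(1 - (-1)) × (1.5 - 0)/(1 - 0) × (1.5 - 2)/(1 - 2) × (1.5 - 3)/(1 - 3) = 0.703125
L_3(1.5) = (1.5 - (-1))/(2 - (-1)) × (1.5 - 0)/(2 - 0) × (1.5 - 1)/(2 - 1) × (1.5 - 3)/(2 - 3) = 0.468750
L_4(1.5) = (1.5 - (-1))/(3 - (-1)) × (1.5 - 0)/(3 - 0) × (1.5 - 1)/(3 - 1) × (1.5 - 2)/(3 - 2) = -0.039062

P(1.5) = (-13)×L_0(1.5) + (-10)×L_1(1.5) + 9×L_2(1.5) + 3×L_3(1.5) + 21×L_4(1.5)
P(1.5) = 8.171875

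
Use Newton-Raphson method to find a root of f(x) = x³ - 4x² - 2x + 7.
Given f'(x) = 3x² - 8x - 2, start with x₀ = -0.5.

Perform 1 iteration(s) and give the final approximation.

f(x) = x³ - 4x² - 2x + 7
f'(x) = 3x² - 8x - 2
x₀ = -0.5

Newton-Raphson formula: x_{n+1} = x_n - f(x_n)/f'(x_n)

Iteration 1:
  f(-0.500000) = 6.875000
  f'(-0.500000) = 2.750000
  x_1 = -0.500000 - 6.875000/2.750000 = -3.000000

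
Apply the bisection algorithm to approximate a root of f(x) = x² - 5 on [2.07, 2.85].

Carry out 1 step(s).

f(x) = x² - 5
Initial interval: [2.07, 2.85]

Iteration 1:
  c_1 = (2.070000 + 2.850000)/2 = 2.460000
  f(c_1) = f(2.460000) = 1.051600
  f(a) × f(c) < 0, new interval: [2.070000, 2.460000]

After 1 iteration(s), the approximation is c_1 = 2.460000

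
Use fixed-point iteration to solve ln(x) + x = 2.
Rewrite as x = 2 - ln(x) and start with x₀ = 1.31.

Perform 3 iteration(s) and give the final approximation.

Equation: ln(x) + x = 2
Fixed-point form: x = 2 - ln(x)
x₀ = 1.31

x_1 = g(1.310000) = 1.729973
x_2 = g(1.729973) = 1.451894
x_3 = g(1.451894) = 1.627131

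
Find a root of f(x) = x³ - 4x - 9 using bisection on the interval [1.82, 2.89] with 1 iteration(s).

f(x) = x³ - 4x - 9
Initial interval: [1.82, 2.89]

Iteration 1:
  c_1 = (1.820000 + 2.890000)/2 = 2.355000
  f(c_1) = f(2.355000) = -5.359111
  f(a) × f(c) ≥ 0, new interval: [2.355000, 2.890000]

After 1 iteration(s), the approximation is c_1 = 2.355000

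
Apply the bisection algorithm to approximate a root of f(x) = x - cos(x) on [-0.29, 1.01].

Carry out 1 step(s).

f(x) = x - cos(x)
Initial interval: [-0.29, 1.01]

Iteration 1:
  c_1 = (-0.290000 + 1.010000)/2 = 0.360000
  f(c_1) = f(0.360000) = -0.575897
  f(a) × f(c) ≥ 0, new interval: [0.360000, 1.010000]

After 1 iteration(s), the approximation is c_1 = 0.360000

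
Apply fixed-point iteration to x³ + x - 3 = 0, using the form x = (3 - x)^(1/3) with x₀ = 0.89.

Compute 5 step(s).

Equation: x³ + x - 3 = 0
Fixed-point form: x = (3 - x)^(1/3)
x₀ = 0.89

x_1 = g(0.890000) = 1.282609
x_2 = g(1.282609) = 1.197539
x_3 = g(1.197539) = 1.216994
x_4 = g(1.216994) = 1.212600
x_5 = g(1.212600) = 1.213595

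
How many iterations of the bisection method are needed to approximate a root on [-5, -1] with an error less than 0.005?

We need (b-a)/2^n ≤ 0.005
(-1 - (-5))/2^n ≤ 0.005
4/2^n ≤ 0.005
2^n ≥ 800
n ≥ log₂(800) = 9.64
n ≥ 10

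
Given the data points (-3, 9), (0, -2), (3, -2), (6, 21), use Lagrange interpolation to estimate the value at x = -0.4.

Lagrange interpolation formula:
P(x) = Σ yᵢ × Lᵢ(x)
where Lᵢ(x) = Π_{j≠i} (x - xⱼ)/(xᵢ - xⱼ)

L_0(-0.4) = (-0.4 - 0)/(-3 - 0) × (-0.4 - 3)/(-3 - 3) × (-0.4 - 6)/(-3 - 6) = 0.053728
L_1(-0.4) = (-0.4 - (-3))/(0 - (-3)) × (-0.4 - 3)/(0 - 3) × (-0.4 - 6)/(0 - 6) = 1.047704
L_2(-0.4) = (-0.4 - (-3))/(3 - (-3)) × (-0.4 - 0)/(3 - 0) × (-0.4 - 6)/(3 - 6) = -0.123259
L_3(-0.4) = (-0.4 - (-3))/(6 - (-3)) × (-0.4 - 0)/(6 - 0) × (-0.4 - 3)/(6 - 3) = 0.021827

P(-0.4) = 9×L_0(-0.4) + (-2)×L_1(-0.4) + (-2)×L_2(-0.4) + 21×L_3(-0.4)
P(-0.4) = -0.906963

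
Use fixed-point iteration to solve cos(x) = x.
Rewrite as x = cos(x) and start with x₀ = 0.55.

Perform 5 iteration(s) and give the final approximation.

Equation: cos(x) = x
Fixed-point form: x = cos(x)
x₀ = 0.55

x_1 = g(0.550000) = 0.852525
x_2 = g(0.852525) = 0.658084
x_3 = g(0.658084) = 0.791165
x_4 = g(0.791165) = 0.703017
x_5 = g(0.703017) = 0.762895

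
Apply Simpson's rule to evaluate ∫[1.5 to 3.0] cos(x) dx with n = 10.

f(x) = cos(x)
a = 1.5, b = 3.0, n = 10
h = (b - a)/n = 0.150000

Simpson's rule: (h/3)[f(x₀) + 4f(x₁) + 2f(x₂) + ... + f(xₙ)]

x_0 = 1.5000, f(x_0) = 0.070737, coefficient = 1
x_1 = 1.6500, f(x_1) = -0.079121, coefficient = 4
x_2 = 1.8000, f(x_2) = -0.227202, coefficient = 2
x_3 = 1.9500, f(x_3) = -0.370181, coefficient = 4
x_4 = 2.1000, f(x_4) = -0.504846, coefficient = 2
x_5 = 2.2500, f(x_5) = -0.628174, coefficient = 4
x_6 = 2.4000, f(x_6) = -0.737394, coefficient = 2
x_7 = 2.5500, f(x_7) = -0.830054, coefficient = 4
x_8 = 2.7000, f(x_8) = -0.904072, coefficient = 2
x_9 = 2.8500, f(x_9) = -0.957787, coefficient = 4
x_10 = 3.0000, f(x_10) = -0.989992, coefficient = 1

I ≈ (0.150000/3) × -17.127548 = -0.856377
Exact value: -0.856375
Error: 0.000002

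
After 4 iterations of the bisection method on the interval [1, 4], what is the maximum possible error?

Bisection error bound: |error| ≤ (b-a)/2^n
|error| ≤ (4 - 1)/2^4 = 3/2^4
|error| ≤ 0.1875000000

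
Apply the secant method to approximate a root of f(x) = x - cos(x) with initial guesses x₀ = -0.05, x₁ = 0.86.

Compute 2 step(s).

f(x) = x - cos(x)
x₀ = -0.05, x₁ = 0.86

Secant formula: x_{n+1} = x_n - f(x_n)(x_n - x_{n-1})/(f(x_n) - f(x_{n-1}))

Iteration 1:
  f(-0.050000) = -1.048750
  f(0.860000) = 0.207563
  x_2 = 0.860000 - 0.207563×(0.860000 - (-0.050000))/(0.207563 - (-1.048750))
       = 0.709654
Iteration 2:
  f(0.860000) = 0.207563
  f(0.709654) = -0.048934
  x_3 = 0.709654 - (-0.048934)×(0.709654 - 0.860000)/(-0.048934 - 0.207563)
       = 0.738336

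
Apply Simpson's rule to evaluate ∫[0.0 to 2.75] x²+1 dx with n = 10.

f(x) = x²+1
a = 0.0, b = 2.75, n = 10
h = (b - a)/n = 0.275000

Simpson's rule: (h/3)[f(x₀) + 4f(x₁) + 2f(x₂) + ... + f(xₙ)]

x_0 = 0.0000, f(x_0) = 1.000000, coefficient = 1
x_1 = 0.2750, f(x_1) = 1.075625, coefficient = 4
x_2 = 0.5500, f(x_2) = 1.302500, coefficient = 2
x_3 = 0.8250, f(x_3) = 1.680625, coefficient = 4
x_4 = 1.1000, f(x_4) = 2.210000, coefficient = 2
x_5 = 1.3750, f(x_5) = 2.890625, coefficient = 4
x_6 = 1.6500, f(x_6) = 3.722500, coefficient = 2
x_7 = 1.9250, f(x_7) = 4.705625, coefficient = 4
x_8 = 2.2000, f(x_8) = 5.840000, coefficient = 2
x_9 = 2.4750, f(x_9) = 7.125625, coefficient = 4
x_10 = 2.7500, f(x_10) = 8.562500, coefficient = 1

I ≈ (0.275000/3) × 105.625000 = 9.682292
Exact value: 9.682292
Error: 0.000000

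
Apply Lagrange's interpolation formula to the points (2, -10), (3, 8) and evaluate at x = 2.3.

Lagrange interpolation formula:
P(x) = Σ yᵢ × Lᵢ(x)
where Lᵢ(x) = Π_{j≠i} (x - xⱼ)/(xᵢ - xⱼ)

L_0(2.3) = (2.3 - 3)/(2 - 3) = 0.700000
L_1(2.3) = (2.3 - 2)/(3 - 2) = 0.300000

P(2.3) = (-10)×L_0(2.3) + 8×L_1(2.3)
P(2.3) = -4.600000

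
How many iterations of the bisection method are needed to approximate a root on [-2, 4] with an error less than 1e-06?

We need (b-a)/2^n ≤ 1e-06
(4 - (-2))/2^n ≤ 1e-06
6/2^n ≤ 1e-06
2^n ≥ 6000000
n ≥ log₂(6000000) = 22.52
n ≥ 23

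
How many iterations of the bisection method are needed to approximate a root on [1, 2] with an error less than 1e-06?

We need (b-a)/2^n ≤ 1e-06
(2 - 1)/2^n ≤ 1e-06
1/2^n ≤ 1e-06
2^n ≥ 1000000
n ≥ log₂(1000000) = 19.93
n ≥ 20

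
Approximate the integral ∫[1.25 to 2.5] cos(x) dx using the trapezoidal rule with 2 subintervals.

f(x) = cos(x)
a = 1.25, b = 2.5, n = 2
h = (b - a)/n = 0.625000

Trapezoidal rule: (h/2)[f(x₀) + 2f(x₁) + 2f(x₂) + ... + f(xₙ)]

x_0 = 1.2500, f(x_0) = 0.315322, coefficient = 1
x_1 = 1.8750, f(x_1) = -0.299534, coefficient = 2
x_2 = 2.5000, f(x_2) = -0.801144, coefficient = 1

I ≈ (0.625000/2) × -1.084888 = -0.339028
Exact value: -0.350512
Error: 0.011485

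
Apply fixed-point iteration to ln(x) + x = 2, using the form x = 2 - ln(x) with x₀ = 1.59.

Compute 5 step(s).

Equation: ln(x) + x = 2
Fixed-point form: x = 2 - ln(x)
x₀ = 1.59

x_1 = g(1.590000) = 1.536266
x_2 = g(1.536266) = 1.570645
x_3 = g(1.570645) = 1.548514
x_4 = g(1.548514) = 1.562705
x_5 = g(1.562705) = 1.553582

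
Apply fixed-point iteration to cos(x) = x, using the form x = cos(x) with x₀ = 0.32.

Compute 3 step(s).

Equation: cos(x) = x
Fixed-point form: x = cos(x)
x₀ = 0.32

x_1 = g(0.320000) = 0.949235
x_2 = g(0.949235) = 0.582305
x_3 = g(0.582305) = 0.835197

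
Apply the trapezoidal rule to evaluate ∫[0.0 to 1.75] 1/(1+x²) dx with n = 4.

f(x) = 1/(1+x²)
a = 0.0, b = 1.75, n = 4
h = (b - a)/n = 0.437500

Trapezoidal rule: (h/2)[f(x₀) + 2f(x₁) + 2f(x₂) + ... + f(xₙ)]

x_0 = 0.0000, f(x_0) = 1.000000, coefficient = 1
x_1 = 0.4375, f(x_1) = 0.839344, coefficient = 2
x_2 = 0.8750, f(x_2) = 0.566372, coefficient = 2
x_3 = 1.3125, f(x_3) = 0.367288, coefficient = 2
x_4 = 1.7500, f(x_4) = 0.246154, coefficient = 1

I ≈ (0.437500/2) × 4.792162 = 1.048286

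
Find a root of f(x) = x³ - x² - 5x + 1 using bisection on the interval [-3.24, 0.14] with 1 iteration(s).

f(x) = x³ - x² - 5x + 1
Initial interval: [-3.24, 0.14]

Iteration 1:
  c_1 = (-3.240000 + 0.140000)/2 = -1.550000
  f(c_1) = f(-1.550000) = 2.623625
  f(a) × f(c) < 0, new interval: [-3.240000, -1.550000]

After 1 iteration(s), the approximation is c_1 = -1.550000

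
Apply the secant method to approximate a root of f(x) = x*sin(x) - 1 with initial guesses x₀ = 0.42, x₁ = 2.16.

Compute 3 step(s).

f(x) = x*sin(x) - 1
x₀ = 0.42, x₁ = 2.16

Secant formula: x_{n+1} = x_n - f(x_n)(x_n - x_{n-1})/(f(x_n) - f(x_{n-1}))

Iteration 1:
  f(0.420000) = -0.828741
  f(2.160000) = 0.795788
  x_2 = 2.160000 - 0.795788×(2.160000 - 0.420000)/(0.795788 - (-0.828741))
       = 1.307647
Iteration 2:
  f(2.160000) = 0.795788
  f(1.307647) = 0.262632
  x_3 = 1.307647 - 0.262632×(1.307647 - 2.160000)/(0.262632 - 0.795788)
       = 0.887779
Iteration 3:
  f(1.307647) = 0.262632
  f(0.887779) = -0.311375
  x_4 = 0.887779 - (-0.311375)×(0.887779 - 1.307647)/(-0.311375 - 0.262632)
       = 1.115540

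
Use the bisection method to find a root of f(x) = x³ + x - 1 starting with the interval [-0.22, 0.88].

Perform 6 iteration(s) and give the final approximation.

f(x) = x³ + x - 1
Initial interval: [-0.22, 0.88]

Iteration 1:
  c_1 = (-0.220000 + 0.880000)/2 = 0.330000
  f(c_1) = f(0.330000) = -0.634063
  f(a) × f(c) ≥ 0, new interval: [0.330000, 0.880000]
Iteration 2:
  c_2 = (0.330000 + 0.880000)/2 = 0.605000
  f(c_2) = f(0.605000) = -0.173555
  f(a) × f(c) ≥ 0, new interval: [0.605000, 0.880000]
Iteration 3:
  c_3 = (0.605000 + 0.880000)/2 = 0.742500
  f(c_3) = f(0.742500) = 0.151845
  f(a) × f(c) < 0, new interval: [0.605000, 0.742500]
Iteration 4:
  c_4 = (0.605000 + 0.742500)/2 = 0.673750
  f(c_4) = f(0.673750) = -0.020409
  f(a) × f(c) ≥ 0, new interval: [0.673750, 0.742500]
Iteration 5:
  c_5 = (0.673750 + 0.742500)/2 = 0.708125
  f(c_5) = f(0.708125) = 0.063208
  f(a) × f(c) < 0, new interval: [0.673750, 0.708125]
Iteration 6:
  c_6 = (0.673750 + 0.708125)/2 = 0.690937
  f(c_6) = f(0.690937) = 0.020787
  f(a) × f(c) < 0, new interval: [0.673750, 0.690937]

After 6 iteration(s), the approximation is c_6 = 0.690937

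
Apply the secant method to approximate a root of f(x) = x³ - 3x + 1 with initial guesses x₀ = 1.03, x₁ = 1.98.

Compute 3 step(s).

f(x) = x³ - 3x + 1
x₀ = 1.03, x₁ = 1.98

Secant formula: x_{n+1} = x_n - f(x_n)(x_n - x_{n-1})/(f(x_n) - f(x_{n-1}))

Iteration 1:
  f(1.030000) = -0.997273
  f(1.980000) = 2.822392
  x_2 = 1.980000 - 2.822392×(1.980000 - 1.030000)/(2.822392 - (-0.997273))
       = 1.278035
Iteration 2:
  f(1.980000) = 2.822392
  f(1.278035) = -0.746597
  x_3 = 1.278035 - (-0.746597)×(1.278035 - 1.980000)/(-0.746597 - 2.822392)
       = 1.424879
Iteration 3:
  f(1.278035) = -0.746597
  f(1.424879) = -0.381734
  x_4 = 1.424879 - (-0.381734)×(1.424879 - 1.278035)/(-0.381734 - (-0.746597))
       = 1.578513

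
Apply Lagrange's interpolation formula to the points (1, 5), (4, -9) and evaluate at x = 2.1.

Lagrange interpolation formula:
P(x) = Σ yᵢ × Lᵢ(x)
where Lᵢ(x) = Π_{j≠i} (x - xⱼ)/(xᵢ - xⱼ)

L_0(2.1) = (2.1 - 4)/(1 - 4) = 0.633333
L_1(2.1) = (2.1 - 1)/(4 - 1) = 0.366667

P(2.1) = 5×L_0(2.1) + (-9)×L_1(2.1)
P(2.1) = -0.133333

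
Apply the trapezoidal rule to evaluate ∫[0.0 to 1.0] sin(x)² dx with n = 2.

f(x) = sin(x)²
a = 0.0, b = 1.0, n = 2
h = (b - a)/n = 0.500000

Trapezoidal rule: (h/2)[f(x₀) + 2f(x₁) + 2f(x₂) + ... + f(xₙ)]

x_0 = 0.0000, f(x_0) = 0.000000, coefficient = 1
x_1 = 0.5000, f(x_1) = 0.229849, coefficient = 2
x_2 = 1.0000, f(x_2) = 0.708073, coefficient = 1

I ≈ (0.500000/2) × 1.167771 = 0.291943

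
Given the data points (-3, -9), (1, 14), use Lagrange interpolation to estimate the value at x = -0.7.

Lagrange interpolation formula:
P(x) = Σ yᵢ × Lᵢ(x)
where Lᵢ(x) = Π_{j≠i} (x - xⱼ)/(xᵢ - xⱼ)

L_0(-0.7) = (-0.7 - 1)/(-3 - 1) = 0.425000
L_1(-0.7) = (-0.7 - (-3))/(1 - (-3)) = 0.575000

P(-0.7) = (-9)×L_0(-0.7) + 14×L_1(-0.7)
P(-0.7) = 4.225000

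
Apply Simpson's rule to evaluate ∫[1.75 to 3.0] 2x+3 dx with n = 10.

f(x) = 2x+3
a = 1.75, b = 3.0, n = 10
h = (b - a)/n = 0.125000

Simpson's rule: (h/3)[f(x₀) + 4f(x₁) + 2f(x₂) + ... + f(xₙ)]

x_0 = 1.7500, f(x_0) = 6.500000, coefficient = 1
x_1 = 1.8750, f(x_1) = 6.750000, coefficient = 4
x_2 = 2.0000, f(x_2) = 7.000000, coefficient = 2
x_3 = 2.1250, f(x_3) = 7.250000, coefficient = 4
x_4 = 2.2500, f(x_4) = 7.500000, coefficient = 2
x_5 = 2.3750, f(x_5) = 7.750000, coefficient = 4
x_6 = 2.5000, f(x_6) = 8.000000, coefficient = 2
x_7 = 2.6250, f(x_7) = 8.250000, coefficient = 4
x_8 = 2.7500, f(x_8) = 8.500000, coefficient = 2
x_9 = 2.8750, f(x_9) = 8.750000, coefficient = 4
x_10 = 3.0000, f(x_10) = 9.000000, coefficient = 1

I ≈ (0.125000/3) × 232.500000 = 9.687500
Exact value: 9.687500
Error: 0.000000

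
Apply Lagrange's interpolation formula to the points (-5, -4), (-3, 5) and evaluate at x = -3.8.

Lagrange interpolation formula:
P(x) = Σ yᵢ × Lᵢ(x)
where Lᵢ(x) = Π_{j≠i} (x - xⱼ)/(xᵢ - xⱼ)

L_0(-3.8) = (-3.8 - (-3))/(-5 - (-3)) = 0.400000
L_1(-3.8) = (-3.8 - (-5))/(-3 - (-5)) = 0.600000

P(-3.8) = (-4)×L_0(-3.8) + 5×L_1(-3.8)
P(-3.8) = 1.400000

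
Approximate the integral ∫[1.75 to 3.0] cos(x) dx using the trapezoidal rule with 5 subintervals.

f(x) = cos(x)
a = 1.75, b = 3.0, n = 5
h = (b - a)/n = 0.250000

Trapezoidal rule: (h/2)[f(x₀) + 2f(x₁) + 2f(x₂) + ... + f(xₙ)]

x_0 = 1.7500, f(x_0) = -0.178246, coefficient = 1
x_1 = 2.0000, f(x_1) = -0.416147, coefficient = 2
x_2 = 2.2500, f(x_2) = -0.628174, coefficient = 2
x_3 = 2.5000, f(x_3) = -0.801144, coefficient = 2
x_4 = 2.7500, f(x_4) = -0.924302, coefficient = 2
x_5 = 3.0000, f(x_5) = -0.989992, coefficient = 1

I ≈ (0.250000/2) × -6.707771 = -0.838471
Exact value: -0.842866
Error: 0.004395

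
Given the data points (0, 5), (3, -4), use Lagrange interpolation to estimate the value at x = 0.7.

Lagrange interpolation formula:
P(x) = Σ yᵢ × Lᵢ(x)
where Lᵢ(x) = Π_{j≠i} (x - xⱼ)/(xᵢ - xⱼ)

L_0(0.7) = (0.7 - 3)/(0 - 3) = 0.766667
L_1(0.7) = (0.7 - 0)/(3 - 0) = 0.233333

P(0.7) = 5×L_0(0.7) + (-4)×L_1(0.7)
P(0.7) = 2.900000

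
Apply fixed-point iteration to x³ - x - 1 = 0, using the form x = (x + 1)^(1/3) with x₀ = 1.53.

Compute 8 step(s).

Equation: x³ - x - 1 = 0
Fixed-point form: x = (x + 1)^(1/3)
x₀ = 1.53

x_1 = g(1.530000) = 1.362616
x_2 = g(1.362616) = 1.331878
x_3 = g(1.331878) = 1.326077
x_4 = g(1.326077) = 1.324976
x_5 = g(1.324976) = 1.324767
x_6 = g(1.324767) = 1.324727
x_7 = g(1.324727) = 1.324720
x_8 = g(1.324720) = 1.324718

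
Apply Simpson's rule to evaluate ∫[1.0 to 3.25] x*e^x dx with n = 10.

f(x) = x*e^x
a = 1.0, b = 3.25, n = 10
h = (b - a)/n = 0.225000

Simpson's rule: (h/3)[f(x₀) + 4f(x₁) + 2f(x₂) + ... + f(xₙ)]

x_0 = 1.0000, f(x_0) = 2.718282, coefficient = 1
x_1 = 1.2250, f(x_1) = 4.170103, coefficient = 4
x_2 = 1.4500, f(x_2) = 6.181516, coefficient = 2
x_3 = 1.6750, f(x_3) = 8.942482, coefficient = 4
x_4 = 1.9000, f(x_4) = 12.703199, coefficient = 2
x_5 = 2.1250, f(x_5) = 17.792407, coefficient = 4
x_6 = 2.3500, f(x_6) = 24.641089, coefficient = 2
x_7 = 2.5750, f(x_7) = 33.813142, coefficient = 4
x_8 = 2.8000, f(x_8) = 46.045011, coefficient = 2
x_9 = 3.0250, f(x_9) = 62.296864, coefficient = 4
x_10 = 3.2500, f(x_10) = 83.818605, coefficient = 1

I ≈ (0.225000/3) × 773.738511 = 58.030388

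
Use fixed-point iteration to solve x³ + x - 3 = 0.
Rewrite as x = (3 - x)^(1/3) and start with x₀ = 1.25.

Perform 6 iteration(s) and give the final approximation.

Equation: x³ + x - 3 = 0
Fixed-point form: x = (3 - x)^(1/3)
x₀ = 1.25

x_1 = g(1.250000) = 1.205071
x_2 = g(1.205071) = 1.215297
x_3 = g(1.215297) = 1.212985
x_4 = g(1.212985) = 1.213508
x_5 = g(1.213508) = 1.213390
x_6 = g(1.213390) = 1.213417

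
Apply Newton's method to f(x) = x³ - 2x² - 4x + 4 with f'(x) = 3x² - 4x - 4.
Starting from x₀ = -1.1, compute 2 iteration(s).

f(x) = x³ - 2x² - 4x + 4
f'(x) = 3x² - 4x - 4
x₀ = -1.1

Newton-Raphson formula: x_{n+1} = x_n - f(x_n)/f'(x_n)

Iteration 1:
  f(-1.100000) = 4.649000
  f'(-1.100000) = 4.030000
  x_1 = -1.100000 - 4.649000/4.030000 = -2.253598
Iteration 2:
  f(-2.253598) = -8.588373
  f'(-2.253598) = 20.250504
  x_2 = -2.253598 - (-8.588373)/20.250504 = -1.829491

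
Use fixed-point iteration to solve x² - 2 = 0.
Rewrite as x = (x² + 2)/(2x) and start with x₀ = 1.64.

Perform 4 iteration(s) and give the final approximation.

Equation: x² - 2 = 0
Fixed-point form: x = (x² + 2)/(2x)
x₀ = 1.64

x_1 = g(1.640000) = 1.429756
x_2 = g(1.429756) = 1.414298
x_3 = g(1.414298) = 1.414214
x_4 = g(1.414214) = 1.414214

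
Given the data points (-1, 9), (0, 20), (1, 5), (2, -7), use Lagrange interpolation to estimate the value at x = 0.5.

Lagrange interpolation formula:
P(x) = Σ yᵢ × Lᵢ(x)
where Lᵢ(x) = Π_{j≠i} (x - xⱼ)/(xᵢ - xⱼ)

L_0(0.5) = (0.5 - 0)/(-1 - 0) × (0.5 - 1)/(-1 - 1) × (0.5 - 2)/(-1 - 2) = -0.062500
L_1(0.5) = (0.5 - (-1))/(0 - (-1)) × (0.5 - 1)/(0 - 1) × (0.5 - 2)/(0 - 2) = 0.562500
L_2(0.5) = (0.5 - (-1))/(1 - (-1)) × (0.5 - 0)/(1 - 0) × (0.5 - 2)/(1 - 2) = 0.562500
L_3(0.5) = (0.5 - (-1))/(2 - (-1)) × (0.5 - 0)/(2 - 0) × (0.5 - 1)/(2 - 1) = -0.062500

P(0.5) = 9×L_0(0.5) + 20×L_1(0.5) + 5×L_2(0.5) + (-7)×L_3(0.5)
P(0.5) = 13.937500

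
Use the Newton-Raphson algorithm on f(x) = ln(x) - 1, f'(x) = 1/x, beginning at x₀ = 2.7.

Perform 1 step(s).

f(x) = ln(x) - 1
f'(x) = 1/x
x₀ = 2.7

Newton-Raphson formula: x_{n+1} = x_n - f(x_n)/f'(x_n)

Iteration 1:
  f(2.700000) = -0.006748
  f'(2.700000) = 0.370370
  x_1 = 2.700000 - (-0.006748)/0.370370 = 2.718220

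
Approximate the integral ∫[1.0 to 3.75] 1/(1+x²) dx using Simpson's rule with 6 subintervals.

f(x) = 1/(1+x²)
a = 1.0, b = 3.75, n = 6
h = (b - a)/n = 0.458333

Simpson's rule: (h/3)[f(x₀) + 4f(x₁) + 2f(x₂) + ... + f(xₙ)]

x_0 = 1.0000, f(x_0) = 0.500000, coefficient = 1
x_1 = 1.4583, f(x_1) = 0.319822, coefficient = 4
x_2 = 1.9167, f(x_2) = 0.213967, coefficient = 2
x_3 = 2.3750, f(x_3) = 0.150588, coefficient = 4
x_4 = 2.8333, f(x_4) = 0.110769, coefficient = 2
x_5 = 3.2917, f(x_5) = 0.084495, coefficient = 4
x_6 = 3.7500, f(x_6) = 0.066390, coefficient = 1

I ≈ (0.458333/3) × 3.435484 = 0.524866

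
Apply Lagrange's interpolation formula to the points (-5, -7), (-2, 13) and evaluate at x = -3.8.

Lagrange interpolation formula:
P(x) = Σ yᵢ × Lᵢ(x)
where Lᵢ(x) = Π_{j≠i} (x - xⱼ)/(xᵢ - xⱼ)

L_0(-3.8) = (-3.8 - (-2))/(-5 - (-2)) = 0.600000
L_1(-3.8) = (-3.8 - (-5))/(-2 - (-5)) = 0.400000

P(-3.8) = (-7)×L_0(-3.8) + 13×L_1(-3.8)
P(-3.8) = 1.000000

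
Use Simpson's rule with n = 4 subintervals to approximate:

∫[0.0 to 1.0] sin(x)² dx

f(x) = sin(x)²
a = 0.0, b = 1.0, n = 4
h = (b - a)/n = 0.250000

Simpson's rule: (h/3)[f(x₀) + 4f(x₁) + 2f(x₂) + ... + f(xₙ)]

x_0 = 0.0000, f(x_0) = 0.000000, coefficient = 1
x_1 = 0.2500, f(x_1) = 0.061209, coefficient = 4
x_2 = 0.5000, f(x_2) = 0.229849, coefficient = 2
x_3 = 0.7500, f(x_3) = 0.464631, coefficient = 4
x_4 = 1.0000, f(x_4) = 0.708073, coefficient = 1

I ≈ (0.250000/3) × 3.271132 = 0.272594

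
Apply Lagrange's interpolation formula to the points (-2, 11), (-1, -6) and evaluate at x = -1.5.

Lagrange interpolation formula:
P(x) = Σ yᵢ × Lᵢ(x)
where Lᵢ(x) = Π_{j≠i} (x - xⱼ)/(xᵢ - xⱼ)

L_0(-1.5) = (-1.5 - (-1))/(-2 - (-1)) = 0.500000
L_1(-1.5) = (-1.5 - (-2))/(-1 - (-2)) = 0.500000

P(-1.5) = 11×L_0(-1.5) + (-6)×L_1(-1.5)
P(-1.5) = 2.500000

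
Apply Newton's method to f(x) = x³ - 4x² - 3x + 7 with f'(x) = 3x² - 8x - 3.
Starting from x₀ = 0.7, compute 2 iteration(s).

f(x) = x³ - 4x² - 3x + 7
f'(x) = 3x² - 8x - 3
x₀ = 0.7

Newton-Raphson formula: x_{n+1} = x_n - f(x_n)/f'(x_n)

Iteration 1:
  f(0.700000) = 3.283000
  f'(0.700000) = -7.130000
  x_1 = 0.700000 - 3.283000/(-7.130000) = 1.160449
Iteration 2:
  f(1.160449) = -0.305204
  f'(1.160449) = -8.243666
  x_2 = 1.160449 - (-0.305204)/(-8.243666) = 1.123426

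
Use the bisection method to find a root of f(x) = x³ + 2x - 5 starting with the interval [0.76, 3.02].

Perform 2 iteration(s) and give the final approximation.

f(x) = x³ + 2x - 5
Initial interval: [0.76, 3.02]

Iteration 1:
  c_1 = (0.760000 + 3.020000)/2 = 1.890000
  f(c_1) = f(1.890000) = 5.531269
  f(a) × f(c) < 0, new interval: [0.760000, 1.890000]
Iteration 2:
  c_2 = (0.760000 + 1.890000)/2 = 1.325000
  f(c_2) = f(1.325000) = -0.023797
  f(a) × f(c) ≥ 0, new interval: [1.325000, 1.890000]

After 2 iteration(s), the approximation is c_2 = 1.325000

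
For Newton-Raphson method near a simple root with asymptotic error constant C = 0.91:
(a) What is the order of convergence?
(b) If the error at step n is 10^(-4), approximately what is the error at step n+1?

(a) Newton-Raphson has quadratic (order 2) convergence near simple roots.
    This means |e_{n+1}| ≈ C|e_n|².

(b) With |e_n| = 10^(-4) and C = 0.91:
    |e_{n+1}| ≈ 0.91 × (10^(-4))² = 0.91 × 10^(-8)

(a) 2 (quadratic); (b) |e_{n+1}| ≈ 9.100e-09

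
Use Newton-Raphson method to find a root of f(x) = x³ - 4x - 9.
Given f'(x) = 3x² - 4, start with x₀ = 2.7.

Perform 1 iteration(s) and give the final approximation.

f(x) = x³ - 4x - 9
f'(x) = 3x² - 4
x₀ = 2.7

Newton-Raphson formula: x_{n+1} = x_n - f(x_n)/f'(x_n)

Iteration 1:
  f(2.700000) = -0.117000
  f'(2.700000) = 17.870000
  x_1 = 2.700000 - (-0.117000)/17.870000 = 2.706547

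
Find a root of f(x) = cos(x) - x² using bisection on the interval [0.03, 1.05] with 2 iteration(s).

f(x) = cos(x) - x²
Initial interval: [0.03, 1.05]

Iteration 1:
  c_1 = (0.030000 + 1.050000)/2 = 0.540000
  f(c_1) = f(0.540000) = 0.566109
  f(a) × f(c) ≥ 0, new interval: [0.540000, 1.050000]
Iteration 2:
  c_2 = (0.540000 + 1.050000)/2 = 0.795000
  f(c_2) = f(0.795000) = 0.068260
  f(a) × f(c) ≥ 0, new interval: [0.795000, 1.050000]

After 2 iteration(s), the approximation is c_2 = 0.795000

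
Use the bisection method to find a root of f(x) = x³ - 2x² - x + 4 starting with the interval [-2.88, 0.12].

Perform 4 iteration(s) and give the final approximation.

f(x) = x³ - 2x² - x + 4
Initial interval: [-2.88, 0.12]

Iteration 1:
  c_1 = (-2.880000 + 0.120000)/2 = -1.380000
  f(c_1) = f(-1.380000) = -1.056872
  f(a) × f(c) ≥ 0, new interval: [-1.380000, 0.120000]
Iteration 2:
  c_2 = (-1.380000 + 0.120000)/2 = -0.630000
  f(c_2) = f(-0.630000) = 3.586153
  f(a) × f(c) < 0, new interval: [-1.380000, -0.630000]
Iteration 3:
  c_3 = (-1.380000 + (-0.630000))/2 = -1.005000
  f(c_3) = f(-1.005000) = 1.969875
  f(a) × f(c) < 0, new interval: [-1.380000, -1.005000]
Iteration 4:
  c_4 = (-1.380000 + (-1.005000))/2 = -1.192500
  f(c_4) = f(-1.192500) = 0.652585
  f(a) × f(c) < 0, new interval: [-1.380000, -1.192500]

After 4 iteration(s), the approximation is c_4 = -1.192500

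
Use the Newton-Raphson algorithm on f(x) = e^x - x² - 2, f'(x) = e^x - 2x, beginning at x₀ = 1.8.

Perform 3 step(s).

f(x) = e^x - x² - 2
f'(x) = e^x - 2x
x₀ = 1.8

Newton-Raphson formula: x_{n+1} = x_n - f(x_n)/f'(x_n)

Iteration 1:
  f(1.800000) = 0.809647
  f'(1.800000) = 2.449647
  x_1 = 1.800000 - 0.809647/2.449647 = 1.469484
Iteration 2:
  f(1.469484) = 0.187608
  f'(1.469484) = 1.408024
  x_2 = 1.469484 - 0.187608/1.408024 = 1.336242
Iteration 3:
  f(1.336242) = 0.019175
  f'(1.336242) = 1.132234
  x_3 = 1.336242 - 0.019175/1.132234 = 1.319306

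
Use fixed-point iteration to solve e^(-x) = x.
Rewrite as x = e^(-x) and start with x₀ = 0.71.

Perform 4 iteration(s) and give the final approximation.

Equation: e^(-x) = x
Fixed-point form: x = e^(-x)
x₀ = 0.71

x_1 = g(0.710000) = 0.491644
x_2 = g(0.491644) = 0.611620
x_3 = g(0.611620) = 0.542471
x_4 = g(0.542471) = 0.581310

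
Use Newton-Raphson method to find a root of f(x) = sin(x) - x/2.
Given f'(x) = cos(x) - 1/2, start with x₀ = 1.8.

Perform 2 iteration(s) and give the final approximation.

f(x) = sin(x) - x/2
f'(x) = cos(x) - 1/2
x₀ = 1.8

Newton-Raphson formula: x_{n+1} = x_n - f(x_n)/f'(x_n)

Iteration 1:
  f(1.800000) = 0.073848
  f'(1.800000) = -0.727202
  x_1 = 1.800000 - 0.073848/(-0.727202) = 1.901550
Iteration 2:
  f(1.901550) = -0.004977
  f'(1.901550) = -0.824756
  x_2 = 1.901550 - (-0.004977)/(-0.824756) = 1.895515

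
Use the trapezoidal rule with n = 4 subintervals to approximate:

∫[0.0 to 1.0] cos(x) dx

f(x) = cos(x)
a = 0.0, b = 1.0, n = 4
h = (b - a)/n = 0.250000

Trapezoidal rule: (h/2)[f(x₀) + 2f(x₁) + 2f(x₂) + ... + f(xₙ)]

x_0 = 0.0000, f(x_0) = 1.000000, coefficient = 1
x_1 = 0.2500, f(x_1) = 0.968912, coefficient = 2
x_2 = 0.5000, f(x_2) = 0.877583, coefficient = 2
x_3 = 0.7500, f(x_3) = 0.731689, coefficient = 2
x_4 = 1.0000, f(x_4) = 0.540302, coefficient = 1

I ≈ (0.250000/2) × 6.696670 = 0.837084
Exact value: 0.841471
Error: 0.004387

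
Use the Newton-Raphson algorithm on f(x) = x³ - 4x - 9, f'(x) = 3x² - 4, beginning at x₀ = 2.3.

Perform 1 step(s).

f(x) = x³ - 4x - 9
f'(x) = 3x² - 4
x₀ = 2.3

Newton-Raphson formula: x_{n+1} = x_n - f(x_n)/f'(x_n)

Iteration 1:
  f(2.300000) = -6.033000
  f'(2.300000) = 11.870000
  x_1 = 2.300000 - (-6.033000)/11.870000 = 2.808256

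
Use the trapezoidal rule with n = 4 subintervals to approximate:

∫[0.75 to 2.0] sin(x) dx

f(x) = sin(x)
a = 0.75, b = 2.0, n = 4
h = (b - a)/n = 0.312500

Trapezoidal rule: (h/2)[f(x₀) + 2f(x₁) + 2f(x₂) + ... + f(xₙ)]

x_0 = 0.7500, f(x_0) = 0.681639, coefficient = 1
x_1 = 1.0625, f(x_1) = 0.873575, coefficient = 2
x_2 = 1.3750, f(x_2) = 0.980893, coefficient = 2
x_3 = 1.6875, f(x_3) = 0.993198, coefficient = 2
x_4 = 2.0000, f(x_4) = 0.909297, coefficient = 1

I ≈ (0.312500/2) × 7.286268 = 1.138479
Exact value: 1.147836
Error: 0.009356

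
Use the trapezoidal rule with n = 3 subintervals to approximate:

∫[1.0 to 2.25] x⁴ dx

f(x) = x⁴
a = 1.0, b = 2.25, n = 3
h = (b - a)/n = 0.416667

Trapezoidal rule: (h/2)[f(x₀) + 2f(x₁) + 2f(x₂) + ... + f(xₙ)]

x_0 = 1.0000, f(x_0) = 1.000000, coefficient = 1
x_1 = 1.4167, f(x_1) = 4.027826, coefficient = 2
x_2 = 1.8333, f(x_2) = 11.297068, coefficient = 2
x_3 = 2.2500, f(x_3) = 25.628906, coefficient = 1

I ≈ (0.416667/2) × 57.278694 = 11.933061
Exact value: 11.333008
Error: 0.600053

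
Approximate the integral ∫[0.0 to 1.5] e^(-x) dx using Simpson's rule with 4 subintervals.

f(x) = e^(-x)
a = 0.0, b = 1.5, n = 4
h = (b - a)/n = 0.375000

Simpson's rule: (h/3)[f(x₀) + 4f(x₁) + 2f(x₂) + ... + f(xₙ)]

x_0 = 0.0000, f(x_0) = 1.000000, coefficient = 1
x_1 = 0.3750, f(x_1) = 0.687289, coefficient = 4
x_2 = 0.7500, f(x_2) = 0.472367, coefficient = 2
x_3 = 1.1250, f(x_3) = 0.324652, coefficient = 4
x_4 = 1.5000, f(x_4) = 0.223130, coefficient = 1

I ≈ (0.375000/3) × 6.215630 = 0.776954
Exact value: 0.776870
Error: 0.000084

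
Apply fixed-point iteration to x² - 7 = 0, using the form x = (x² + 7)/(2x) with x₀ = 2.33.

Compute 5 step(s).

Equation: x² - 7 = 0
Fixed-point form: x = (x² + 7)/(2x)
x₀ = 2.33

x_1 = g(2.330000) = 2.667146
x_2 = g(2.667146) = 2.645837
x_3 = g(2.645837) = 2.645751
x_4 = g(2.645751) = 2.645751
x_5 = g(2.645751) = 2.645751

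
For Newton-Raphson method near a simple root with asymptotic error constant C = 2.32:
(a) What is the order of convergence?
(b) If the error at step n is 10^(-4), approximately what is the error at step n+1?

(a) Newton-Raphson has quadratic (order 2) convergence near simple roots.
    This means |e_{n+1}| ≈ C|e_n|².

(b) With |e_n| = 10^(-4) and C = 2.32:
    |e_{n+1}| ≈ 2.32 × (10^(-4))² = 2.32 × 10^(-8)

(a) 2 (quadratic); (b) |e_{n+1}| ≈ 2.320e-08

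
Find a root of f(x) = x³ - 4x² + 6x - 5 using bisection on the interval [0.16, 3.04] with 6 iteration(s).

f(x) = x³ - 4x² + 6x - 5
Initial interval: [0.16, 3.04]

Iteration 1:
  c_1 = (0.160000 + 3.040000)/2 = 1.600000
  f(c_1) = f(1.600000) = -1.544000
  f(a) × f(c) ≥ 0, new interval: [1.600000, 3.040000]
Iteration 2:
  c_2 = (1.600000 + 3.040000)/2 = 2.320000
  f(c_2) = f(2.320000) = -0.122432
  f(a) × f(c) ≥ 0, new interval: [2.320000, 3.040000]
Iteration 3:
  c_3 = (2.320000 + 3.040000)/2 = 2.680000
  f(c_3) = f(2.680000) = 1.599232
  f(a) × f(c) < 0, new interval: [2.320000, 2.680000]
Iteration 4:
  c_4 = (2.320000 + 2.680000)/2 = 2.500000
  f(c_4) = f(2.500000) = 0.625000
  f(a) × f(c) < 0, new interval: [2.320000, 2.500000]
Iteration 5:
  c_5 = (2.320000 + 2.500000)/2 = 2.410000
  f(c_5) = f(2.410000) = 0.225121
  f(a) × f(c) < 0, new interval: [2.320000, 2.410000]
Iteration 6:
  c_6 = (2.320000 + 2.410000)/2 = 2.365000
  f(c_6) = f(2.365000) = 0.045077
  f(a) × f(c) < 0, new interval: [2.320000, 2.365000]

After 6 iteration(s), the approximation is c_6 = 2.365000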